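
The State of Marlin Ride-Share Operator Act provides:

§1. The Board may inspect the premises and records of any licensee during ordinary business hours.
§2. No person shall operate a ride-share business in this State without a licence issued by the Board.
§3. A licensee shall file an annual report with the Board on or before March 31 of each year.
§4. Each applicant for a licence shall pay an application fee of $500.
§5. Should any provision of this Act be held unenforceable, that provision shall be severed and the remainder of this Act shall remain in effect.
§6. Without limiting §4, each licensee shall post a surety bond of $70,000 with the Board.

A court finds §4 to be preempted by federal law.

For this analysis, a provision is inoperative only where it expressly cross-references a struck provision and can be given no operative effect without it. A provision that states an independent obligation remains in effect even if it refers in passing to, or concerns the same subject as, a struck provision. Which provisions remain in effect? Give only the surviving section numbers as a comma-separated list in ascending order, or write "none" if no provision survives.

§4 is struck. Although §6 refers to §4, its operative terms do not depend on §4, so it remains in effect. Nothing else in the Act is defined by reference to §4. Under the severability clause in §5, the remaining provisions continue in force. That leaves §1, §2, §3, §5, and §6 in effect.

1, 2, 3, 5, 6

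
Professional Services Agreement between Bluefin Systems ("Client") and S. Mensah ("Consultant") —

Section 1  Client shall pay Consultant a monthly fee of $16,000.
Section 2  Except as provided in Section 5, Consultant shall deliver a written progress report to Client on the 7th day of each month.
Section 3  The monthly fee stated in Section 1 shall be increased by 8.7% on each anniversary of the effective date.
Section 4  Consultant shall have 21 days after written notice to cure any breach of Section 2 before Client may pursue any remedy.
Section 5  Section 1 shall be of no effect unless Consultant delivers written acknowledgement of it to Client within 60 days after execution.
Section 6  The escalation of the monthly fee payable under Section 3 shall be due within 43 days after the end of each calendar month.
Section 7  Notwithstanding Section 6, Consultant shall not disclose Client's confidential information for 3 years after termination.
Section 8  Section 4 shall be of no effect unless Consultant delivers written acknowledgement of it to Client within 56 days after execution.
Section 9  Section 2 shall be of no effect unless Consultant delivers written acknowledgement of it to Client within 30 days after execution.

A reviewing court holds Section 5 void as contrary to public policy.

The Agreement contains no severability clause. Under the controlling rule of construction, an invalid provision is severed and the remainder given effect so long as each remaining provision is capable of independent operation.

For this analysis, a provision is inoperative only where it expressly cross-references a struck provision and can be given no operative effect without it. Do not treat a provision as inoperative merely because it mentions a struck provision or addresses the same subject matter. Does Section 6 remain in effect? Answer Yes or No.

Section 5 is struck. Although Section 2 refers to Section 5, its operative terms do not depend on Section 5, so it remains in effect. Nothing else in the Agreement is defined by reference to Section 5. Under the stated default rule, only provisions that cannot operate independently fall away; the rest are enforced. The provisions still in force are Section 1, Section 2, Section 3, Section 4, Section 6, Section 7, Section 8, and Section 9. Section 6 is among the surviving provisions, so the answer is yes.

Yes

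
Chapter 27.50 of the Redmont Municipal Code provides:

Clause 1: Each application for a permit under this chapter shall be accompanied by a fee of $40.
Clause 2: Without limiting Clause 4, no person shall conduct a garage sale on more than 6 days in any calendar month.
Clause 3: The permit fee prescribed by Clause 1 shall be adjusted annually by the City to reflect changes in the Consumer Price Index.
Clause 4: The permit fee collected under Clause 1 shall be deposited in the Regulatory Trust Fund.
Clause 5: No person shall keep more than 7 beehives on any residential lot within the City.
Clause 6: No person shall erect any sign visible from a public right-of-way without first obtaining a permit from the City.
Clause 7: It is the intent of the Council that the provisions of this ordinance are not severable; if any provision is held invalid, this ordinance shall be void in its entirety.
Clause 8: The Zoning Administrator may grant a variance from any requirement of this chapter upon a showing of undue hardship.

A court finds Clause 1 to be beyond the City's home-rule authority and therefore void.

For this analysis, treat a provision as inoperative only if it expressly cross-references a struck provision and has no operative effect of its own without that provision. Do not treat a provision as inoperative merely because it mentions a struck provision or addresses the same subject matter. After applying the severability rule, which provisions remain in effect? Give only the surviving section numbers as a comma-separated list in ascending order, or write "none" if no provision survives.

Clause 1 is struck. Clause 3 operates only by reference to Clause 1, so it falls with Clause 1. Clause 4 does nothing except set the disposition of the permit fee by reference to Clause 1; with Clause 1 gone it has no independent effect and is inoperative. Clause 7 provides that the ordinance is not severable, so the invalidity of any one provision voids the entire ordinance. No provision of the ordinance survives.

none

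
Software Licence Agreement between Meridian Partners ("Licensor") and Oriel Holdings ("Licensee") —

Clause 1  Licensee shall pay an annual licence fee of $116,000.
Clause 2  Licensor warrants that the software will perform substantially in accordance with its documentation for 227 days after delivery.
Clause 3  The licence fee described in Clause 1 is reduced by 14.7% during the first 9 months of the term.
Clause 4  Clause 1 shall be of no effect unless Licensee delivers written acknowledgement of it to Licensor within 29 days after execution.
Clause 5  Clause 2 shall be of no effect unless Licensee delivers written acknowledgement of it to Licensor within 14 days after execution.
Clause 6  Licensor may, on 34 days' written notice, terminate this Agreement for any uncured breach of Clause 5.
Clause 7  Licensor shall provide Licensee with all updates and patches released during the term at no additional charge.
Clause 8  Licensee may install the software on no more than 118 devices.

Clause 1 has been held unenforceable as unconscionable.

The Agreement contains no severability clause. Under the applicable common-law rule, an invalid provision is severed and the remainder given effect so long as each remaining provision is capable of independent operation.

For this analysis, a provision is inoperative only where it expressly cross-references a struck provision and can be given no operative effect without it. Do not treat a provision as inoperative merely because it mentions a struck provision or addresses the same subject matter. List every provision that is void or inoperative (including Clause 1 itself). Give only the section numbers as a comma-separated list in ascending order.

1, 3, 4

Clause 1 is struck. Clause 3 has no operative effect of its own apart from Clause 1 and is therefore inoperative. Clause 4 operates only by reference to Clause 1, so it falls with Clause 1. With no severability clause, the stated default rule severs what cannot stand and enforces each remaining provision that can operate on its own. The provisions still in force are Clause 2, Clause 5, Clause 6, Clause 7, and Clause 8.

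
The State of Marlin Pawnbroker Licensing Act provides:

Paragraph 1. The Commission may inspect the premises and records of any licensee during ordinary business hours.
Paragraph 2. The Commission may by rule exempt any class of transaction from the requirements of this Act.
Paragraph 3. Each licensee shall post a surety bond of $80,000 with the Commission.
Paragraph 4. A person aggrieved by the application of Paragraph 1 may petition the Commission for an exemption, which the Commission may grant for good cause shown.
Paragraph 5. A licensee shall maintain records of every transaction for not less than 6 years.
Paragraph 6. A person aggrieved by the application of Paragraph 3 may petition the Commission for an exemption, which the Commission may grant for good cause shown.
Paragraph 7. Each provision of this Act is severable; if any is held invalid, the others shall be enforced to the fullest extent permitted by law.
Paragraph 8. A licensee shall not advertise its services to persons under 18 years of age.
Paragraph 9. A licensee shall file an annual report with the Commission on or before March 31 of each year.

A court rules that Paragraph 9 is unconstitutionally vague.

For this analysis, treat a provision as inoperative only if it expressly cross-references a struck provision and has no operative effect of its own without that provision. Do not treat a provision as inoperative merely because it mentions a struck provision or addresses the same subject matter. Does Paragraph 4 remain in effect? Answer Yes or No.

Yes

Paragraph 9 is struck. Nothing else in the Act is defined by reference to Paragraph 9. Paragraph 7 is a severability clause and preserves every provision that can still be given independent effect. The provisions still in force are Paragraph 1, Paragraph 2, Paragraph 3, Paragraph 4, Paragraph 5, Paragraph 6, Paragraph 7, and Paragraph 8. Paragraph 4 is among the surviving provisions, so the answer is yes.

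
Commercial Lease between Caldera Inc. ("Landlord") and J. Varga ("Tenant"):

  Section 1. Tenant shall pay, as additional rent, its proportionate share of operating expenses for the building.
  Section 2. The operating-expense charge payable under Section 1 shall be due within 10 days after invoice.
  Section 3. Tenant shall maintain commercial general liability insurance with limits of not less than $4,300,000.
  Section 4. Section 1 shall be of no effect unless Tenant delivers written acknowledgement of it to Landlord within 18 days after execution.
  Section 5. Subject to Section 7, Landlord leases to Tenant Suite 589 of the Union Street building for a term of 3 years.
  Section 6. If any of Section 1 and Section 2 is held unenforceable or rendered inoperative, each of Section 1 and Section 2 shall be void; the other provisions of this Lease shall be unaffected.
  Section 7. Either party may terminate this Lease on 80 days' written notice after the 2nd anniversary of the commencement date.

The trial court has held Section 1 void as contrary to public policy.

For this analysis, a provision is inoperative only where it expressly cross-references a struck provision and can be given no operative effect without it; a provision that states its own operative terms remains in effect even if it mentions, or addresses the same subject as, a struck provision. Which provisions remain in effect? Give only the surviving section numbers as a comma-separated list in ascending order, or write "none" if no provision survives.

Section 1 is struck. The whole of Section 2 is the payment deadline for the operating-expense charge, defined by reference to Section 1, so Section 2 cannot stand once Section 1 is removed. Section 4 operates only by reference to Section 1, so it falls with Section 1. Section 6 declares Section 1 and Section 2 mutually dependent; since one of them has fallen, all of them are of no effect. The remainder continues in force under Section 6. The provisions still in force are Section 3, Section 5, Section 6, and Section 7.

3, 5, 6, 7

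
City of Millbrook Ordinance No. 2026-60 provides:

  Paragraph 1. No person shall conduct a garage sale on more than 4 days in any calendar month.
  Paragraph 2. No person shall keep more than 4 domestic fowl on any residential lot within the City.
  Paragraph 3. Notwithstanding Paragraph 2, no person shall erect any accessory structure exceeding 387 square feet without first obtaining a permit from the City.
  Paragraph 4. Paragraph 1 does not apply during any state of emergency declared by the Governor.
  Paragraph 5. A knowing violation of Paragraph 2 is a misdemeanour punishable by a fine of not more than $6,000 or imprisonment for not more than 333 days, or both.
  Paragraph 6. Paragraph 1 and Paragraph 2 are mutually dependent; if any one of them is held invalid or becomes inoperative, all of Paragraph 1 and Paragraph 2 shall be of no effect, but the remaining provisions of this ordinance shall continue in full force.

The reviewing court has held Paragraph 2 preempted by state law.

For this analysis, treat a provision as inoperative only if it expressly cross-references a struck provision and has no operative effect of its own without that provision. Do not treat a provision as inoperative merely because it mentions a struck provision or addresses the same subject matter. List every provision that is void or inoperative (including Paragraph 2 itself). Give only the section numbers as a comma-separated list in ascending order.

Paragraph 2 is struck. The only function of Paragraph 5 is the criminal penalty for violating Paragraph 2, so it cannot stand once Paragraph 2 is removed. Although Paragraph 3 refers to Paragraph 2, its operative terms do not depend on Paragraph 2, so it remains in effect. Paragraph 6 declares Paragraph 1 and Paragraph 2 mutually dependent; since one of them has fallen, all of them are of no effect. That brings down Paragraph 1 as well. Paragraph 4 in turn depends solely on a provision now struck and likewise falls. The remainder continues in force under Paragraph 6. That leaves Paragraph 3 and Paragraph 6 in effect.

1, 2, 4, 5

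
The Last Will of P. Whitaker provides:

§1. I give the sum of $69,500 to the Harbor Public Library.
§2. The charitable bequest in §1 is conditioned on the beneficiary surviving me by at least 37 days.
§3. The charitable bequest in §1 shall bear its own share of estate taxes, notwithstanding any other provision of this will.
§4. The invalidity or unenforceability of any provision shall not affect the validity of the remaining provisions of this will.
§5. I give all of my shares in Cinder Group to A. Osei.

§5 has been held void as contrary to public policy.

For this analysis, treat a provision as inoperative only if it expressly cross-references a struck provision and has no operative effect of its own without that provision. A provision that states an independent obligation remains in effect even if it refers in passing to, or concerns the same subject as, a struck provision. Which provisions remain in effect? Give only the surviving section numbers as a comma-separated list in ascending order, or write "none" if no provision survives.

1, 2, 3, 4

§5 is struck. Nothing else in the will is defined by reference to §5. §4 is a severability clause and preserves every provision that can still be given independent effect. That leaves §1, §2, §3, and §4 in effect.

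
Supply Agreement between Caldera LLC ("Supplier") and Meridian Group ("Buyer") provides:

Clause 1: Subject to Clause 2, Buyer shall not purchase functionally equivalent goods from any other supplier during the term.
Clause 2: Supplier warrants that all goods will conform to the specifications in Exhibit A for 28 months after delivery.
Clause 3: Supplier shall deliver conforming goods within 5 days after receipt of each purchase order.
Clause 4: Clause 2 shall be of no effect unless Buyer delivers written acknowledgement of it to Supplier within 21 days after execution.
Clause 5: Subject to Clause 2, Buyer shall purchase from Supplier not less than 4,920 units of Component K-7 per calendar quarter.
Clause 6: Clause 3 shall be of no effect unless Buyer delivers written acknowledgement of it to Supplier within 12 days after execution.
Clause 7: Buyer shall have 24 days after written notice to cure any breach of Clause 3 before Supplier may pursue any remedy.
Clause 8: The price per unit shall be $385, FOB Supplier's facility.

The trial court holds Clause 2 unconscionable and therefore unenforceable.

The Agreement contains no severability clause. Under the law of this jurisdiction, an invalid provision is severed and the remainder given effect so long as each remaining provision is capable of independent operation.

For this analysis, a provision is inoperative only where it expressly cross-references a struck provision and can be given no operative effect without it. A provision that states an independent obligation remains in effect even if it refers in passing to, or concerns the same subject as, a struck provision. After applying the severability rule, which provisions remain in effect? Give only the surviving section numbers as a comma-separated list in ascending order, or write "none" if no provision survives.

1, 3, 5, 6, 7, 8

Clause 2 is struck. Clause 4 merely fixes the acknowledgement condition for Clause 2; with Clause 2 gone it has nothing to operate on and falls away. Clause 1 mentions Clause 2 but its own obligation stands independently of Clause 2, so Clause 1 is not affected. Although Clause 5 refers to Clause 2, its operative terms do not depend on Clause 2, so it remains in effect. Under the stated default rule, only provisions that cannot operate independently fall away; the rest are enforced. The provisions still in force are Clause 1, Clause 3, Clause 5, Clause 6, Clause 7, and Clause 8.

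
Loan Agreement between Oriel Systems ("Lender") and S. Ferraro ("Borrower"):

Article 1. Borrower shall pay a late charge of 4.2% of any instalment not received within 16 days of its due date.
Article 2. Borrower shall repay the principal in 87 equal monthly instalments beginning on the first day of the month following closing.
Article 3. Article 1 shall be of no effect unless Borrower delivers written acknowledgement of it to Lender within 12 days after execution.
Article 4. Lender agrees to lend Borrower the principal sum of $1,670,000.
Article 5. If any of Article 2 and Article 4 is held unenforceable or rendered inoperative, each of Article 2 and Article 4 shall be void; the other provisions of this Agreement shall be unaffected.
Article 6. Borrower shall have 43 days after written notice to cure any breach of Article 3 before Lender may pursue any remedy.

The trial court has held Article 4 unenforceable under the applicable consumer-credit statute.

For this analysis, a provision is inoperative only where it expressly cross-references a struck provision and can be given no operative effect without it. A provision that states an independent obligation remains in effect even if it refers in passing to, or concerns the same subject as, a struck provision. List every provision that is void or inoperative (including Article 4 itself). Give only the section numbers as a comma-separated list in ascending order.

Article 4 is struck. No other provision's operative terms depend on Article 4. Article 5 declares Article 2 and Article 4 mutually dependent; since one of them has fallen, all of them are of no effect. That brings down Article 2 as well. The remainder continues in force under Article 5. Article 1, Article 3, Article 5, and Article 6 remain in effect.

2, 4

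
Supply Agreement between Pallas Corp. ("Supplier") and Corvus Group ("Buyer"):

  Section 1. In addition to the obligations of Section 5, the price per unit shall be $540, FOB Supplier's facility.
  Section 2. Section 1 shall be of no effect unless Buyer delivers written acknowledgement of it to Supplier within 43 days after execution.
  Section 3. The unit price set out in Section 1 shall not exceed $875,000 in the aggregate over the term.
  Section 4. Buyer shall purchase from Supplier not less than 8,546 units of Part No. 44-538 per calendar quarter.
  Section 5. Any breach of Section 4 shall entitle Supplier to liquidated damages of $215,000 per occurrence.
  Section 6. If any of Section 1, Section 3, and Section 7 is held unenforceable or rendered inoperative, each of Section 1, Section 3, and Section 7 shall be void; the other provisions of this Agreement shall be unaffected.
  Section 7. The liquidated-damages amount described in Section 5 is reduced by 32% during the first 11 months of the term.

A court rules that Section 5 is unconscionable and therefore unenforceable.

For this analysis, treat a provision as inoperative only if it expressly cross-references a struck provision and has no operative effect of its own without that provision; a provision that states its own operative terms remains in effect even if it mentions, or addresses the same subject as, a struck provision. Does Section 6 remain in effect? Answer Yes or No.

Section 5 is struck. Section 7 does nothing except set the introductory reduction to the liquidated-damages amount by reference to Section 5; with Section 5 gone it has no independent effect and is inoperative. Section 6 declares Section 1, Section 3, and Section 7 mutually dependent; since one of them has fallen, all of them are of no effect. That brings down Section 1 and Section 3 as well. Section 2 in turn depends solely on a provision now struck and likewise falls. The remainder continues in force under Section 6. That leaves Section 4 and Section 6 in effect. Section 6 is among the surviving provisions, so the answer is yes.

Yes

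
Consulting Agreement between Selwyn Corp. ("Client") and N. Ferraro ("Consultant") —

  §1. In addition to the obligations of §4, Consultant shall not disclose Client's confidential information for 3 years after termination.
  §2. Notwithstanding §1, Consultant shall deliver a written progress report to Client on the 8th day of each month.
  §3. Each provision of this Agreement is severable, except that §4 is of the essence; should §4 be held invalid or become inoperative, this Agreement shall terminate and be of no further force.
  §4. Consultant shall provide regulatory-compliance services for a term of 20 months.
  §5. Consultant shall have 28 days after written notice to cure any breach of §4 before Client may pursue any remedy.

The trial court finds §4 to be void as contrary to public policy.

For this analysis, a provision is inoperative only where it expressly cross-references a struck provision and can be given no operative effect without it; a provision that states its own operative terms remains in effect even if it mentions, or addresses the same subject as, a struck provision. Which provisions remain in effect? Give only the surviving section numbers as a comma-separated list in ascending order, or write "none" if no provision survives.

§4 is struck. The only function of §5 is the cure period for breach of §4, so it cannot stand once §4 is removed. §3 makes §4 an essential term, and §4 is the provision held invalid; under §3, the entire Agreement is therefore void. No provision of the Agreement survives.

none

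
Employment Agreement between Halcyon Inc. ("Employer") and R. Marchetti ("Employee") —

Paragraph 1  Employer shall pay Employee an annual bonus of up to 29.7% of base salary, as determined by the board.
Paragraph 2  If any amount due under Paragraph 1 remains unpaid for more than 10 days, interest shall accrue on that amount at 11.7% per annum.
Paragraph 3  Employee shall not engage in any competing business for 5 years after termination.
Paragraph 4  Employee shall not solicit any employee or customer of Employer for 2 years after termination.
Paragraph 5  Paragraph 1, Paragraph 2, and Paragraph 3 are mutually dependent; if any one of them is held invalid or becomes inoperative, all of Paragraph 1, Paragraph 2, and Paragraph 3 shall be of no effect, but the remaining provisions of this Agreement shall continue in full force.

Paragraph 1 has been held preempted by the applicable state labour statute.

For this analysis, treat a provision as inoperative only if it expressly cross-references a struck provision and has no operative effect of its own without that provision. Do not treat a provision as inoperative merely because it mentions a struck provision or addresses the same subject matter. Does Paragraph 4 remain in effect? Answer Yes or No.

Yes

Paragraph 1 is struck. Paragraph 2 operates only by reference to Paragraph 1, so it falls with Paragraph 1. Paragraph 5 declares Paragraph 1, Paragraph 2, and Paragraph 3 mutually dependent; since one of them has fallen, all of them are of no effect. That brings down Paragraph 3 as well. The remainder continues in force under Paragraph 5. The provisions still in force are Paragraph 4 and Paragraph 5. Paragraph 4 is among the surviving provisions, so the answer is yes.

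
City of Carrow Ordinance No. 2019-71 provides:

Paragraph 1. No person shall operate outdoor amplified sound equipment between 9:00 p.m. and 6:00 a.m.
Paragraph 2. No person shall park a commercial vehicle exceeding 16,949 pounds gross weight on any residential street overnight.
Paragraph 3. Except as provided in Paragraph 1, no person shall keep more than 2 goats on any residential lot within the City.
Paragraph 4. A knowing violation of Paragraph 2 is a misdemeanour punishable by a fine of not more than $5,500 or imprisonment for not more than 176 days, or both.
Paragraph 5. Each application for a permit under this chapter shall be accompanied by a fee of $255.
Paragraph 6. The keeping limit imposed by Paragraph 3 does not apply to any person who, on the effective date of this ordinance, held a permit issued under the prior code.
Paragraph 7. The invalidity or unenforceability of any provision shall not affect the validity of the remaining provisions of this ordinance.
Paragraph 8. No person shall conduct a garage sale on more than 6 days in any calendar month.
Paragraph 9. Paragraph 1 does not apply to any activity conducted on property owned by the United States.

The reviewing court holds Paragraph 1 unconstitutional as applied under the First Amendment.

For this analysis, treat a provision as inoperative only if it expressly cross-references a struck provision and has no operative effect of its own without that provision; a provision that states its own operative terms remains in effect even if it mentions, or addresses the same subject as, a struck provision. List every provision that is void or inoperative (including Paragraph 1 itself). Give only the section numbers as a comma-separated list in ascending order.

Paragraph 1 is struck. The only function of Paragraph 9 is the public-property exemption from Paragraph 1, so it cannot stand once Paragraph 1 is removed. Paragraph 3 mentions Paragraph 1 but its own obligation stands independently of Paragraph 1, so Paragraph 3 is not affected. Under the severability clause in Paragraph 7, the remaining provisions continue in force. Paragraph 2, Paragraph 3, Paragraph 4, Paragraph 5, Paragraph 6, Paragraph 7, and Paragraph 8 remain in effect.

1, 9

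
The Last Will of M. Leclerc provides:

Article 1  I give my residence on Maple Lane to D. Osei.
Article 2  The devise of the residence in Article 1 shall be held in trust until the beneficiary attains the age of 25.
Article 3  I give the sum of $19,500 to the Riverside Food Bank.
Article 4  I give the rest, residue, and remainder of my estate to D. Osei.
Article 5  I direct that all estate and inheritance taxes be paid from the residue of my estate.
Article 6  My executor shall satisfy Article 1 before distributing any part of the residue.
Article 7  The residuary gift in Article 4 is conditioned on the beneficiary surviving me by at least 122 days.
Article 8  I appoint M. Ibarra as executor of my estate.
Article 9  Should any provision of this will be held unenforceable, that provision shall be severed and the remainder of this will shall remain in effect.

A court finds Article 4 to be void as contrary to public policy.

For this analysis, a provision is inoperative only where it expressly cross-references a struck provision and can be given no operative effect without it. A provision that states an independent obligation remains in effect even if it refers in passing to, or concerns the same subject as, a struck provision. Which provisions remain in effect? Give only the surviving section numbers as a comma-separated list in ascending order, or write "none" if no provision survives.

Article 4 is struck. The only function of Article 7 is the survivorship condition on Article 4, so it cannot stand once Article 4 is removed. Article 9 is a severability clause and preserves every provision that can still be given independent effect. The provisions still in force are Article 1, Article 2, Article 3, Article 5, Article 6, Article 8, and Article 9.

1, 2, 3, 5, 6, 8, 9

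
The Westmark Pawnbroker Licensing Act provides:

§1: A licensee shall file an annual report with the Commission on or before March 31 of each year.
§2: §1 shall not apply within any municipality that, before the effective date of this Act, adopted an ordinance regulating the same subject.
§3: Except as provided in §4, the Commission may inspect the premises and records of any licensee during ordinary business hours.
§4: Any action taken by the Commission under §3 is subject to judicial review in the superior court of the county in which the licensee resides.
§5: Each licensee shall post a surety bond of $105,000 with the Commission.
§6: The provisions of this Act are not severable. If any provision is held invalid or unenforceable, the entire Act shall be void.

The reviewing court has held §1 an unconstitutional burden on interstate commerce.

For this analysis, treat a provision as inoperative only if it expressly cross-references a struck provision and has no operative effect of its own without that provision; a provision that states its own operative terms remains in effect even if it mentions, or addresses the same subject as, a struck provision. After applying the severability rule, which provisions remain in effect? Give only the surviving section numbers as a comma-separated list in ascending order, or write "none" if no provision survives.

none

§1 is struck. §2 has no operative effect of its own apart from §1 and is therefore inoperative. §6 provides that the Act is not severable, so the invalidity of any one provision voids the entire Act. No provision of the Act survives.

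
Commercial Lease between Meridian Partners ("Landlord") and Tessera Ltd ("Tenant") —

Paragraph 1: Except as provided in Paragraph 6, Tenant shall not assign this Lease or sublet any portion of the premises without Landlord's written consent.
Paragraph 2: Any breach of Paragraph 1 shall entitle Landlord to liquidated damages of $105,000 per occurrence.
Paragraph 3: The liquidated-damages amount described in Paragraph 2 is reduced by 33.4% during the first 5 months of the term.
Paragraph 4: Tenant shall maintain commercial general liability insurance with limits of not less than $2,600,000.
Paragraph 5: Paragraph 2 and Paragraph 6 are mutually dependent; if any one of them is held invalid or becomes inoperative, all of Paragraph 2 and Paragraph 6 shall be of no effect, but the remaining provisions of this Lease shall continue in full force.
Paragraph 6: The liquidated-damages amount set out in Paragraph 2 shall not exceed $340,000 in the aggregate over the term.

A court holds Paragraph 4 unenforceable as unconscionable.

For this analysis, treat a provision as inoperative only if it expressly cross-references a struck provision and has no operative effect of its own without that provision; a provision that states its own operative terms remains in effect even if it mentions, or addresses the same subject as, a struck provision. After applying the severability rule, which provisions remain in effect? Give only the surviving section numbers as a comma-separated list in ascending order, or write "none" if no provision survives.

1, 2, 3, 5, 6

Paragraph 4 is struck. No other provision's operative terms depend on Paragraph 4. Paragraph 5 ties Paragraph 2 and Paragraph 6 together, but none of those is affected here; the remaining provisions continue in force under Paragraph 5. That leaves Paragraph 1, Paragraph 2, Paragraph 3, Paragraph 5, and Paragraph 6 in effect.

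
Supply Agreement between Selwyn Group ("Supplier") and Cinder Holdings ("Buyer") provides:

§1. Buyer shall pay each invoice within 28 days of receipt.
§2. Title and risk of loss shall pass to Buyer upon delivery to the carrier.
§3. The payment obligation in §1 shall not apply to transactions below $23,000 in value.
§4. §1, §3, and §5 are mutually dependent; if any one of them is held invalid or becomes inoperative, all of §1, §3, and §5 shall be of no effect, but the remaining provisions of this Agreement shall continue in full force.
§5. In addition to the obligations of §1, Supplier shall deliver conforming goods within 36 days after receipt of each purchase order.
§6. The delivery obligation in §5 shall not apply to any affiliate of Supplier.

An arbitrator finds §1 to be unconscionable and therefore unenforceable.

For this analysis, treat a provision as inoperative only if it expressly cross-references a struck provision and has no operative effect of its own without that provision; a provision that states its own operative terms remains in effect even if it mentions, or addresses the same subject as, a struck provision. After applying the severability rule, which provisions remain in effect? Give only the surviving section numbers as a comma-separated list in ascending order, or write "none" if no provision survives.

2, 4

§1 is struck. §3 does nothing except set the carve-out from the payment obligation by reference to §1; with §1 gone it has no independent effect and is inoperative. §4 declares §1, §3, and §5 mutually dependent; since one of them has fallen, all of them are of no effect. That brings down §5 as well. §6 in turn depends solely on a provision now struck and likewise falls. The remainder continues in force under §4. The provisions still in force are §2 and §4.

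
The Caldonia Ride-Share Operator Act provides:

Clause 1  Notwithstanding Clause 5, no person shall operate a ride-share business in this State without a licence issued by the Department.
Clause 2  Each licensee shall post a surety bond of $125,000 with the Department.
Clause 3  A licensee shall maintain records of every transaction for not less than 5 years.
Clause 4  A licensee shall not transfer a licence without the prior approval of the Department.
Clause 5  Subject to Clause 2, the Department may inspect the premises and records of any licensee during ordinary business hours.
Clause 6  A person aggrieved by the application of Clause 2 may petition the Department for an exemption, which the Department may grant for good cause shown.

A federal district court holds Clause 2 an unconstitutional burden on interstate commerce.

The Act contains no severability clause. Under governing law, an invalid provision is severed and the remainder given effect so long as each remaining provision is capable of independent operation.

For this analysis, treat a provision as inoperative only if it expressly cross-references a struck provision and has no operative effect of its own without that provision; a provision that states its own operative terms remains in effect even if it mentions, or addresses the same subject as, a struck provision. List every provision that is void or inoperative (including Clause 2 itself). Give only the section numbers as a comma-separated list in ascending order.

Clause 2 is struck. The only function of Clause 6 is the exemption procedure for Clause 2, so it cannot stand once Clause 2 is removed. Clause 5 mentions Clause 2 but its own obligation stands independently of Clause 2, so Clause 5 is not affected. Under the stated default rule, only provisions that cannot operate independently fall away; the rest are enforced. That leaves Clause 1, Clause 3, Clause 4, and Clause 5 in effect.

2, 6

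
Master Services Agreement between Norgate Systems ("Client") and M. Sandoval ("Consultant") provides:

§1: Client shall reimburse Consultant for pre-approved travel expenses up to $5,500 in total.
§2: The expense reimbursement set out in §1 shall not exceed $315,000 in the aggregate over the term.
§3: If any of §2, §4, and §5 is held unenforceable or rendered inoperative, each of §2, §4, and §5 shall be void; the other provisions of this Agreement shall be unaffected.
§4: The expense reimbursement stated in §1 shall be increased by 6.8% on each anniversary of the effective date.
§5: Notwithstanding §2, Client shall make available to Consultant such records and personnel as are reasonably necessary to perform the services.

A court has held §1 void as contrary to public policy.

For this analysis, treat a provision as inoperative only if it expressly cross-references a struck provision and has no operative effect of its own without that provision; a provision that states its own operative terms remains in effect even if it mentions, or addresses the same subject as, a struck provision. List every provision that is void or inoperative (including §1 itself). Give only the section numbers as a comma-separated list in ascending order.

1, 2, 4, 5

§1 is struck. §2 operates only by reference to §1, so it falls with §1. §4 does nothing except set the escalation of the expense reimbursement by reference to §1; with §1 gone it has no independent effect and is inoperative. §3 declares §2, §4, and §5 mutually dependent; since one of them has fallen, all of them are of no effect. That brings down §5 as well. The remainder continues in force under §3. Only §3 remains in effect.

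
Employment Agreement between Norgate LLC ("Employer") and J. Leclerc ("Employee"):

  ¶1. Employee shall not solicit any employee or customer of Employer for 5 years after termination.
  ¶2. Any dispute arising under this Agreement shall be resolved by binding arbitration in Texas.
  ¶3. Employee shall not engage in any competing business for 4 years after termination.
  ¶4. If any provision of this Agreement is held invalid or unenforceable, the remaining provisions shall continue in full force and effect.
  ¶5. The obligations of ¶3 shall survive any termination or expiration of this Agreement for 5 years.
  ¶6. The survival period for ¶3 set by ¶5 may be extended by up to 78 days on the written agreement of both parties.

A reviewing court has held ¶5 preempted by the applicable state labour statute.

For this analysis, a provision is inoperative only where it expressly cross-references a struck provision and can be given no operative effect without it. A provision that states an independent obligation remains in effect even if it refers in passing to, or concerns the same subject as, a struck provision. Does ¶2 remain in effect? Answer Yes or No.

¶5 is struck. The whole of ¶6 is the extension of the survival period for ¶3, defined by reference to ¶5, so ¶6 cannot stand once ¶5 is removed. Under the severability clause in ¶4, the remaining provisions continue in force. The provisions still in force are ¶1, ¶2, ¶3, and ¶4. ¶2 is among the surviving provisions, so the answer is yes.

Yes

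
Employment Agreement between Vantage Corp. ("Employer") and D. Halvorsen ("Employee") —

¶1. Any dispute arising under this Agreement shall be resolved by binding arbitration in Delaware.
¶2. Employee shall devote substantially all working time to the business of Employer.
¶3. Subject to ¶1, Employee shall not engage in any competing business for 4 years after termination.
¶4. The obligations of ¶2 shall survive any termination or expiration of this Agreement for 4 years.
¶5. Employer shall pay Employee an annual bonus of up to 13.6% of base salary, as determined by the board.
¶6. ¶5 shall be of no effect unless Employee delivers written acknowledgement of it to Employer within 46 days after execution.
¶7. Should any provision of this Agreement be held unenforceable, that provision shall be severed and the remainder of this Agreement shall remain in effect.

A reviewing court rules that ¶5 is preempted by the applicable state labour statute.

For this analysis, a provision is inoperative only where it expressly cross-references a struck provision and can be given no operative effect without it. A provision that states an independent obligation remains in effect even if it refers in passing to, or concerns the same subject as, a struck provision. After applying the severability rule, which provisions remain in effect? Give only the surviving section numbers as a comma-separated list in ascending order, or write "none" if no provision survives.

¶5 is struck. ¶6 merely fixes the acknowledgement condition for ¶5; with ¶5 gone it has nothing to operate on and falls away. ¶7 is a severability clause and preserves every provision that can still be given independent effect. The provisions still in force are ¶1, ¶2, ¶3, ¶4, and ¶7.

1, 2, 3, 4, 7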